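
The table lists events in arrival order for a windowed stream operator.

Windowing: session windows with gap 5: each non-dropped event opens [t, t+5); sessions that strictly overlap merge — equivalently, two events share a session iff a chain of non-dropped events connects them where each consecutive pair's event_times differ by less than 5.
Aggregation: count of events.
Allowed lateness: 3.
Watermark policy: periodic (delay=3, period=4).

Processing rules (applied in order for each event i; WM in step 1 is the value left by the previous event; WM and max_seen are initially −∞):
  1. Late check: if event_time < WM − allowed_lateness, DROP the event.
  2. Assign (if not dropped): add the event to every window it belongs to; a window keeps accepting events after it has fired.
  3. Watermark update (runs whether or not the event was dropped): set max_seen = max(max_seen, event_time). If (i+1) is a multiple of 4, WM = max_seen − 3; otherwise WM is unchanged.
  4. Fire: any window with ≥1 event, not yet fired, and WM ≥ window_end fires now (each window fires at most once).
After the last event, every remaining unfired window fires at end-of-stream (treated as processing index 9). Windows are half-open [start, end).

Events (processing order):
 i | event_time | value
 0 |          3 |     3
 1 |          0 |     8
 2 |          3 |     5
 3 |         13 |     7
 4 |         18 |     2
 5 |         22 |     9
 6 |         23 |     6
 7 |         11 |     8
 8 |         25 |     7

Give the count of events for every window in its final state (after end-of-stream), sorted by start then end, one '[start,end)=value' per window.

[0,8)=3 [11,18)=2 [18,30)=4

i=0 t=3 v=3: → [3,8); WM=−∞
i=1 t=0 v=8: → [0,8); WM=−∞
i=2 t=3 v=5: → [0,8); WM=−∞
i=3 t=13 v=7: → [13,18); WM=10
i=4 t=18 v=2: → [18,23); WM=10
i=5 t=22 v=9: → [18,27); WM=10
i=6 t=23 v=6: → [18,28); WM=10
i=7 t=11 v=8: → [11,18); WM=20
i=8 t=25 v=7: → [18,30); WM=20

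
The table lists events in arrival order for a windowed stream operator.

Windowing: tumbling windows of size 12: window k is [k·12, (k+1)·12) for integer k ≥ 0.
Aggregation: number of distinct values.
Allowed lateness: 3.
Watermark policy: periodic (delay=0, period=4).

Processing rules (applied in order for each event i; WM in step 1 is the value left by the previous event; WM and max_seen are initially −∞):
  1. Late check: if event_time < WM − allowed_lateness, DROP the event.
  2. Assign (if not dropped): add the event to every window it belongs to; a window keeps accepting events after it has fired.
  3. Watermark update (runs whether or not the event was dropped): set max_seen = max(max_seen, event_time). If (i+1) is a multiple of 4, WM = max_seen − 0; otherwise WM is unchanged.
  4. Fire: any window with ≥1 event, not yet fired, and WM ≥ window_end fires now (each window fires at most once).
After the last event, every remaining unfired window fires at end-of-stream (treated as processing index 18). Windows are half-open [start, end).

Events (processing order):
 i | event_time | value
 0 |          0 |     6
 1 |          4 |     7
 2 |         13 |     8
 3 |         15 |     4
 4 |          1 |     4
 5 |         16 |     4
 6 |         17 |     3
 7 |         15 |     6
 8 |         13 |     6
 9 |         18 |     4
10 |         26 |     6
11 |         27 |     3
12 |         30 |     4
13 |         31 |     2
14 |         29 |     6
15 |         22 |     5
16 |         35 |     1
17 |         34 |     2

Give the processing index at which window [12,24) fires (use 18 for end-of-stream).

i=0 t=0 v=6: → [0,12); WM=−∞
i=1 t=4 v=7: → [0,12); WM=−∞
i=2 t=13 v=8: → [12,24); WM=−∞
i=3 t=15 v=4: → [12,24); WM=15; [0,12) fires=2
i=4 t=1 v=4: DROP (t<15-3); WM=15
i=5 t=16 v=4: → [12,24); WM=15
i=6 t=17 v=3: → [12,24); WM=15
i=7 t=15 v=6: → [12,24); WM=17
i=8 t=13 v=6: DROP (t<17-3); WM=17
i=9 t=18 v=4: → [12,24); WM=17
i=10 t=26 v=6: → [24,36); WM=17
i=11 t=27 v=3: → [24,36); WM=27; [12,24) fires=4
i=12 t=30 v=4: → [24,36); WM=27
i=13 t=31 v=2: → [24,36); WM=27
i=14 t=29 v=6: → [24,36); WM=27
i=15 t=22 v=5: DROP (t<27-3); WM=31
i=16 t=35 v=1: → [24,36); WM=31
i=17 t=34 v=2: → [24,36); WM=31

11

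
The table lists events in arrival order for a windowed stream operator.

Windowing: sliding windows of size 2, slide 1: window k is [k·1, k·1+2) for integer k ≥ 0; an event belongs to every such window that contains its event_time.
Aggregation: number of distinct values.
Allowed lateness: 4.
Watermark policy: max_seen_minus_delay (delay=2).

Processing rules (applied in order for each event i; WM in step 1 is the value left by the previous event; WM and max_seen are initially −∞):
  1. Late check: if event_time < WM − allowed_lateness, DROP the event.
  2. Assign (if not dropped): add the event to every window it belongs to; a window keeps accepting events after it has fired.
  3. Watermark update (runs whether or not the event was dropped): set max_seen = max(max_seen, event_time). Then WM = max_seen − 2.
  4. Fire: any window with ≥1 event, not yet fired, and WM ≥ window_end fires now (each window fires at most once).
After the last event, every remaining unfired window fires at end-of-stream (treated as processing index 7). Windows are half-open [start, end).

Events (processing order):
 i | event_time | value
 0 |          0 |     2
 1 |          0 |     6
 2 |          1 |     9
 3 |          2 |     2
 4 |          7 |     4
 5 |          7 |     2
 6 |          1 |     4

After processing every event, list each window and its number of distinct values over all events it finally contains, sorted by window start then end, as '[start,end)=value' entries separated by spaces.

i=0 t=0 v=2: → [0,2); WM=-2
i=1 t=0 v=6: → [0,2); WM=-2
i=2 t=1 v=9: → [1,3),[0,2); WM=-1
i=3 t=2 v=2: → [2,4),[1,3); WM=0
i=4 t=7 v=4: → [7,9),[6,8); WM=5; [0,2) fires=3 [1,3) fires=2 [2,4) fires=1
i=5 t=7 v=2: → [7,9),[6,8); WM=5
i=6 t=1 v=4: → [1,3),[0,2); WM=5

[0,2)=4 [1,3)=3 [2,4)=1 [6,8)=2 [7,9)=2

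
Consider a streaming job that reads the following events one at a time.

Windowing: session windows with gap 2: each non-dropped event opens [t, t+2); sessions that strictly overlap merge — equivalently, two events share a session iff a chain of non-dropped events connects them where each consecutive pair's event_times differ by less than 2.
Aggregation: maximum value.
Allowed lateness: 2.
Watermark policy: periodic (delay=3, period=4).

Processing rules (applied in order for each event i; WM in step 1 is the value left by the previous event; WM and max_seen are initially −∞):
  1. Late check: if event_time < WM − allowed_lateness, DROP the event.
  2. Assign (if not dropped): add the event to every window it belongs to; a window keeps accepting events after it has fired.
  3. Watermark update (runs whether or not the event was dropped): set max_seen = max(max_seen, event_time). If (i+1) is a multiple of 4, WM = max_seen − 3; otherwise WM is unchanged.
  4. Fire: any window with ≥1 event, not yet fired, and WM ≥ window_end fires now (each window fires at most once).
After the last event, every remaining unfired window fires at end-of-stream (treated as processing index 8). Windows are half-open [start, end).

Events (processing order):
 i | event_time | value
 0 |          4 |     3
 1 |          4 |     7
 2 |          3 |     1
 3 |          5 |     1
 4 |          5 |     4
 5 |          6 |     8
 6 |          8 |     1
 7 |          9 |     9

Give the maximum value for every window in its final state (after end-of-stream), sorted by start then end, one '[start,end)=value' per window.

i=0 t=4 v=3: → [4,6); WM=−∞
i=1 t=4 v=7: → [4,6); WM=−∞
i=2 t=3 v=1: → [3,6); WM=−∞
i=3 t=5 v=1: → [3,7); WM=2
i=4 t=5 v=4: → [3,7); WM=2
i=5 t=6 v=8: → [3,8); WM=2
i=6 t=8 v=1: → [8,10); WM=2
i=7 t=9 v=9: → [8,11); WM=6

[3,8)=8 [8,11)=9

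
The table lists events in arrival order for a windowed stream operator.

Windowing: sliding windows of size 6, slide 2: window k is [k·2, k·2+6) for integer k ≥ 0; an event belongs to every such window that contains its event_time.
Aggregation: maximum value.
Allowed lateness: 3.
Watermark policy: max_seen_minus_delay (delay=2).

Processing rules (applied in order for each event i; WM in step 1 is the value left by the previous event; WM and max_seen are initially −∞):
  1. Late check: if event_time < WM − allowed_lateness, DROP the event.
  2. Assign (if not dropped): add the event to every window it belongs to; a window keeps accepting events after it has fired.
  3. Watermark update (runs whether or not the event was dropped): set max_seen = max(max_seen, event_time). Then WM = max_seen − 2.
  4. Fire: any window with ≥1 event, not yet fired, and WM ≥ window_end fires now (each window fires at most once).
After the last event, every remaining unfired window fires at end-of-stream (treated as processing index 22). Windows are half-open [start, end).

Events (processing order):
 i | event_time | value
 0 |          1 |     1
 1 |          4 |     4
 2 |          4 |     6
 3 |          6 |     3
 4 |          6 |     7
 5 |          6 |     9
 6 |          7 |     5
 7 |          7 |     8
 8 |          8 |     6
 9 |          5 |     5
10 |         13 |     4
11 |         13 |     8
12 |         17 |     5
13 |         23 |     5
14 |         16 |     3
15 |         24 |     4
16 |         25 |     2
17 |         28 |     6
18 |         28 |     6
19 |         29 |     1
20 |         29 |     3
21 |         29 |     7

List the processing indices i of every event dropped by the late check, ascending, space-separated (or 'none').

14

i=0 t=1 v=1: → [0,6); WM=-1
i=1 t=4 v=4: → [4,10),[2,8),[0,6); WM=2
i=2 t=4 v=6: → [4,10),[2,8),[0,6); WM=2
i=3 t=6 v=3: → [6,12),[4,10),[2,8); WM=4
i=4 t=6 v=7: → [6,12),[4,10),[2,8); WM=4
i=5 t=6 v=9: → [6,12),[4,10),[2,8); WM=4
i=6 t=7 v=5: → [6,12),[4,10),[2,8); WM=5
i=7 t=7 v=8: → [6,12),[4,10),[2,8); WM=5
i=8 t=8 v=6: → [8,14),[6,12),[4,10); WM=6; [0,6) fires=6
i=9 t=5 v=5: → [4,10),[2,8),[0,6); WM=6
i=10 t=13 v=4: → [12,18),[10,16),[8,14); WM=11; [2,8) fires=9 [4,10) fires=9
i=11 t=13 v=8: → [12,18),[10,16),[8,14); WM=11
i=12 t=17 v=5: → [16,22),[14,20),[12,18); WM=15; [6,12) fires=9 [8,14) fires=8
i=13 t=23 v=5: → [22,28),[20,26),[18,24); WM=21; [10,16) fires=8 [12,18) fires=8 [14,20) fires=5
i=14 t=16 v=3: DROP (t<21-3); WM=21
i=15 t=24 v=4: → [24,30),[22,28),[20,26); WM=22; [16,22) fires=5
i=16 t=25 v=2: → [24,30),[22,28),[20,26); WM=23
i=17 t=28 v=6: → [28,34),[26,32),[24,30); WM=26; [18,24) fires=5 [20,26) fires=5
i=18 t=28 v=6: → [28,34),[26,32),[24,30); WM=26
i=19 t=29 v=1: → [28,34),[26,32),[24,30); WM=27
i=20 t=29 v=3: → [28,34),[26,32),[24,30); WM=27
i=21 t=29 v=7: → [28,34),[26,32),[24,30); WM=27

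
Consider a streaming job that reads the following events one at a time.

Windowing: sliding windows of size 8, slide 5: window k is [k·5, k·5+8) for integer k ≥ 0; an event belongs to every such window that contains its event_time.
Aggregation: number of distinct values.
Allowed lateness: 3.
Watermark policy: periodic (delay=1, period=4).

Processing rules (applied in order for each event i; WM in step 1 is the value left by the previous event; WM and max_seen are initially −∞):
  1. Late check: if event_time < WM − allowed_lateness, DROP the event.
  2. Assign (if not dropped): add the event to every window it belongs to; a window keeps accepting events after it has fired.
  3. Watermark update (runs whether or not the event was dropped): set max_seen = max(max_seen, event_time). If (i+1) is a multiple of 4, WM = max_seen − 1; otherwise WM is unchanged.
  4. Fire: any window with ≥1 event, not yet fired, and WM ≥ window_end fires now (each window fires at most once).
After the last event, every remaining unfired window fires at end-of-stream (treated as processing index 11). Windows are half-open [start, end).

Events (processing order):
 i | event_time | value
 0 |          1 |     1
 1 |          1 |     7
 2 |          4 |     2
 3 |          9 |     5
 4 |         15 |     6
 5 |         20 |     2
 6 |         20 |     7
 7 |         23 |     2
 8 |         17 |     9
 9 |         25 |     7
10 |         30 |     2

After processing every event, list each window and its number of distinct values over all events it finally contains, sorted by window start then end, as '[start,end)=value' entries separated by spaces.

i=0 t=1 v=1: → [0,8); WM=−∞
i=1 t=1 v=7: → [0,8); WM=−∞
i=2 t=4 v=2: → [0,8); WM=−∞
i=3 t=9 v=5: → [5,13); WM=8; [0,8) fires=3
i=4 t=15 v=6: → [15,23),[10,18); WM=8
i=5 t=20 v=2: → [20,28),[15,23); WM=8
i=6 t=20 v=7: → [20,28),[15,23); WM=8
i=7 t=23 v=2: → [20,28); WM=22; [5,13) fires=1 [10,18) fires=1
i=8 t=17 v=9: DROP (t<22-3); WM=22
i=9 t=25 v=7: → [25,33),[20,28); WM=22
i=10 t=30 v=2: → [30,38),[25,33); WM=22

[0,8)=3 [5,13)=1 [10,18)=1 [15,23)=3 [20,28)=2 [25,33)=2 [30,38)=1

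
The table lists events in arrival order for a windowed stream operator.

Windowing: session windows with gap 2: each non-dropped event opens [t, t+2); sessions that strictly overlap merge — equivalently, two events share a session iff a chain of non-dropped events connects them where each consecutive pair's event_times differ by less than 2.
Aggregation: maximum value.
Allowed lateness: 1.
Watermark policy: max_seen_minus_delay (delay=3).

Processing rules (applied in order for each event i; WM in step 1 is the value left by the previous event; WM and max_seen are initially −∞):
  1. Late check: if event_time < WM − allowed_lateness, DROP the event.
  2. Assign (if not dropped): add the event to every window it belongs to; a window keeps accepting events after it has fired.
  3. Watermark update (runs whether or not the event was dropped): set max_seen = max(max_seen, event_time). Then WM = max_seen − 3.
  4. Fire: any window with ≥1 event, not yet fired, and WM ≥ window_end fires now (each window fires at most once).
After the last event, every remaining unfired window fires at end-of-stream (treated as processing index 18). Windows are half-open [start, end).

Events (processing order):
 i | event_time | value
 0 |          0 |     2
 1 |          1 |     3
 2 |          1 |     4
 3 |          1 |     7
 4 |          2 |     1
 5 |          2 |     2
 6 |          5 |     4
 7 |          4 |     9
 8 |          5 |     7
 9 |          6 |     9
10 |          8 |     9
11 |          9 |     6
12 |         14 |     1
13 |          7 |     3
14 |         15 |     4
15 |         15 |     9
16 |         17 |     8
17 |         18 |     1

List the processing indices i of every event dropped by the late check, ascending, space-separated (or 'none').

i=0 t=0 v=2: → [0,2); WM=-3
i=1 t=1 v=3: → [0,3); WM=-2
i=2 t=1 v=4: → [0,3); WM=-2
i=3 t=1 v=7: → [0,3); WM=-2
i=4 t=2 v=1: → [0,4); WM=-1
i=5 t=2 v=2: → [0,4); WM=-1
i=6 t=5 v=4: → [5,7); WM=2
i=7 t=4 v=9: → [4,7); WM=2
i=8 t=5 v=7: → [4,7); WM=2
i=9 t=6 v=9: → [4,8); WM=3
i=10 t=8 v=9: → [8,10); WM=5
i=11 t=9 v=6: → [8,11); WM=6
i=12 t=14 v=1: → [14,16); WM=11
i=13 t=7 v=3: DROP (t<11-1); WM=11
i=14 t=15 v=4: → [14,17); WM=12
i=15 t=15 v=9: → [14,17); WM=12
i=16 t=17 v=8: → [17,19); WM=14
i=17 t=18 v=1: → [17,20); WM=15

13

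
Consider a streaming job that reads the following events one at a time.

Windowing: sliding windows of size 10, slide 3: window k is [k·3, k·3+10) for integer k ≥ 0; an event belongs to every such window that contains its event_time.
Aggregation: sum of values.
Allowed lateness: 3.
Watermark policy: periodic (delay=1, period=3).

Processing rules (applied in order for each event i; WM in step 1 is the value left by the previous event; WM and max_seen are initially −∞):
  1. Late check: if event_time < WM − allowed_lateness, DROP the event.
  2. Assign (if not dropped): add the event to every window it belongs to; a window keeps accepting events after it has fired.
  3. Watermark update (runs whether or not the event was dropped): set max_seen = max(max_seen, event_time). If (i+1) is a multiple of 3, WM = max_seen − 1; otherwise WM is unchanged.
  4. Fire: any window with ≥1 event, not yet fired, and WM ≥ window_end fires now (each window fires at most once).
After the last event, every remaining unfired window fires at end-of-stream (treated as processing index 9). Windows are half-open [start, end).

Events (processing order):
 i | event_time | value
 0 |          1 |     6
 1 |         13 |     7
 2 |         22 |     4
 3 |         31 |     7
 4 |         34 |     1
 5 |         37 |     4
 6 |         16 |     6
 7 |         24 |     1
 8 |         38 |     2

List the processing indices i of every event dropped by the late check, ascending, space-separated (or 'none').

6 7

i=0 t=1 v=6: → [0,10); WM=−∞
i=1 t=13 v=7: → [12,22),[9,19),[6,16); WM=−∞
i=2 t=22 v=4: → [21,31),[18,28),[15,25); WM=21; [0,10) fires=6 [6,16) fires=7 [9,19) fires=7
i=3 t=31 v=7: → [30,40),[27,37),[24,34); WM=21
i=4 t=34 v=1: → [33,43),[30,40),[27,37); WM=21
i=5 t=37 v=4: → [36,46),[33,43),[30,40); WM=36; [12,22) fires=7 [15,25) fires=4 [18,28) fires=4 [21,31) fires=4 [24,34) fires=7
i=6 t=16 v=6: DROP (t<36-3); WM=36
i=7 t=24 v=1: DROP (t<36-3); WM=36
i=8 t=38 v=2: → [36,46),[33,43),[30,40); WM=37; [27,37) fires=8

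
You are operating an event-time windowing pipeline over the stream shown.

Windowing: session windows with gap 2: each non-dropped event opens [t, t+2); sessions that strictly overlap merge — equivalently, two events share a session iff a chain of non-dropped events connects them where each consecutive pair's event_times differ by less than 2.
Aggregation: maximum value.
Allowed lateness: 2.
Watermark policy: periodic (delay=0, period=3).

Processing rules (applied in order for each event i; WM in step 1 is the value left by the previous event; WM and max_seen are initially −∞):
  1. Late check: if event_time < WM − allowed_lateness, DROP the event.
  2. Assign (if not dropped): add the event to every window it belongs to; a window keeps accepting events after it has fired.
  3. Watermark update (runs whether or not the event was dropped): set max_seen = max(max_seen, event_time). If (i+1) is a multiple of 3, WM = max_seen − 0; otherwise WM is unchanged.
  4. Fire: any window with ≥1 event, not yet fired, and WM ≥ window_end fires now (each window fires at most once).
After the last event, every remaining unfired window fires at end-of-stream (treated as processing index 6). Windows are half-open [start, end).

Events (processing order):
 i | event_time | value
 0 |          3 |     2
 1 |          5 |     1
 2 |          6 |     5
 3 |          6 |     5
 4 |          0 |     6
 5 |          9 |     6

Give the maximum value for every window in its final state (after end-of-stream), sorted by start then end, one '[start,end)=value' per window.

[3,5)=2 [5,8)=5 [9,11)=6

i=0 t=3 v=2: → [3,5); WM=−∞
i=1 t=5 v=1: → [5,7); WM=−∞
i=2 t=6 v=5: → [5,8); WM=6
i=3 t=6 v=5: → [5,8); WM=6
i=4 t=0 v=6: DROP (t<6-2); WM=6
i=5 t=9 v=6: → [9,11); WM=9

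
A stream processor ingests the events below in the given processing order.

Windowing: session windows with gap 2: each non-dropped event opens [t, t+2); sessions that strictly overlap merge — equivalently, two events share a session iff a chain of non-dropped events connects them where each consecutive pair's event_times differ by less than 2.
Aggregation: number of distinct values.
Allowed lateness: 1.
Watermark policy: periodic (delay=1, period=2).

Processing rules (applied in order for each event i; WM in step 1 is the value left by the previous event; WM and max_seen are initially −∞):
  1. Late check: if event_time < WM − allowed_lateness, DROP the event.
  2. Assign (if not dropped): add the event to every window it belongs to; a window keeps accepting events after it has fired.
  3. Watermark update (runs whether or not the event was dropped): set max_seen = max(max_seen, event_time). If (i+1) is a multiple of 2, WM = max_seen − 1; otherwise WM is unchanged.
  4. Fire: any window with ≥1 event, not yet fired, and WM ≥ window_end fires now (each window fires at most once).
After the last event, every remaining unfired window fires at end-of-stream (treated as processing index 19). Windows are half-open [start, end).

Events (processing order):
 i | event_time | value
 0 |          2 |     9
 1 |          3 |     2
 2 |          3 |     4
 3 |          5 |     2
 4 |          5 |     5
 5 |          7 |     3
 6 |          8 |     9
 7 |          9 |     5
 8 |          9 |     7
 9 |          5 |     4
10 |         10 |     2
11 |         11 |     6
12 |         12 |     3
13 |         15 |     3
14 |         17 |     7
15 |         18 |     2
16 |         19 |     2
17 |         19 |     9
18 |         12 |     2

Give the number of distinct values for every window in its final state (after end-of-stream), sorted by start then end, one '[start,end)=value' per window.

[2,5)=3 [5,7)=2 [7,14)=6 [15,17)=1 [17,21)=3

i=0 t=2 v=9: → [2,4); WM=−∞
i=1 t=3 v=2: → [2,5); WM=2
i=2 t=3 v=4: → [2,5); WM=2
i=3 t=5 v=2: → [5,7); WM=4
i=4 t=5 v=5: → [5,7); WM=4
i=5 t=7 v=3: → [7,9); WM=6
i=6 t=8 v=9: → [7,10); WM=6
i=7 t=9 v=5: → [7,11); WM=8
i=8 t=9 v=7: → [7,11); WM=8
i=9 t=5 v=4: DROP (t<8-1); WM=8
i=10 t=10 v=2: → [7,12); WM=8
i=11 t=11 v=6: → [7,13); WM=10
i=12 t=12 v=3: → [7,14); WM=10
i=13 t=15 v=3: → [15,17); WM=14
i=14 t=17 v=7: → [17,19); WM=14
i=15 t=18 v=2: → [17,20); WM=17
i=16 t=19 v=2: → [17,21); WM=17
i=17 t=19 v=9: → [17,21); WM=18
i=18 t=12 v=2: DROP (t<18-1); WM=18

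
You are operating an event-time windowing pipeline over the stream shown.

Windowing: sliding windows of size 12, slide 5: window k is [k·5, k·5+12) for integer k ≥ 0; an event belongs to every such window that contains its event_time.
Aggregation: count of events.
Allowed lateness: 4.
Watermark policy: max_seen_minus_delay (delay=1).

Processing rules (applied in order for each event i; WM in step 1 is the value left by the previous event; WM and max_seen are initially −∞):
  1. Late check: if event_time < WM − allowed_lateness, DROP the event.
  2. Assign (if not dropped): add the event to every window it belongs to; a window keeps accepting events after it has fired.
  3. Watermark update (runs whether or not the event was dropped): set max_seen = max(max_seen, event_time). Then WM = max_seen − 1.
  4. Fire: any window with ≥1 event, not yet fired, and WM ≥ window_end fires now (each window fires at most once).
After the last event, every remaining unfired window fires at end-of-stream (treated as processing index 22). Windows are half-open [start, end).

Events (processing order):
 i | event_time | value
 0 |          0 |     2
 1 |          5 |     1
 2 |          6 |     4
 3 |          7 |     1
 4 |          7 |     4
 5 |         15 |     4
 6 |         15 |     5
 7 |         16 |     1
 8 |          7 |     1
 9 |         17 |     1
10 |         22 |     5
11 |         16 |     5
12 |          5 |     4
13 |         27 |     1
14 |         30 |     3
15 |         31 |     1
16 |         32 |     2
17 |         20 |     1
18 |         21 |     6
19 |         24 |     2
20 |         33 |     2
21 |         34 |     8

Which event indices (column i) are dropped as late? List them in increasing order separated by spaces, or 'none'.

i=0 t=0 v=2: → [0,12); WM=-1
i=1 t=5 v=1: → [5,17),[0,12); WM=4
i=2 t=6 v=4: → [5,17),[0,12); WM=5
i=3 t=7 v=1: → [5,17),[0,12); WM=6
i=4 t=7 v=4: → [5,17),[0,12); WM=6
i=5 t=15 v=4: → [15,27),[10,22),[5,17); WM=14; [0,12) fires=5
i=6 t=15 v=5: → [15,27),[10,22),[5,17); WM=14
i=7 t=16 v=1: → [15,27),[10,22),[5,17); WM=15
i=8 t=7 v=1: DROP (t<15-4); WM=15
i=9 t=17 v=1: → [15,27),[10,22); WM=16
i=10 t=22 v=5: → [20,32),[15,27); WM=21; [5,17) fires=7
i=11 t=16 v=5: DROP (t<21-4); WM=21
i=12 t=5 v=4: DROP (t<21-4); WM=21
i=13 t=27 v=1: → [25,37),[20,32); WM=26; [10,22) fires=4
i=14 t=30 v=3: → [30,42),[25,37),[20,32); WM=29; [15,27) fires=5
i=15 t=31 v=1: → [30,42),[25,37),[20,32); WM=30
i=16 t=32 v=2: → [30,42),[25,37); WM=31
i=17 t=20 v=1: DROP (t<31-4); WM=31
i=18 t=21 v=6: DROP (t<31-4); WM=31
i=19 t=24 v=2: DROP (t<31-4); WM=31
i=20 t=33 v=2: → [30,42),[25,37); WM=32; [20,32) fires=4
i=21 t=34 v=8: → [30,42),[25,37); WM=33

8 11 12 17 18 19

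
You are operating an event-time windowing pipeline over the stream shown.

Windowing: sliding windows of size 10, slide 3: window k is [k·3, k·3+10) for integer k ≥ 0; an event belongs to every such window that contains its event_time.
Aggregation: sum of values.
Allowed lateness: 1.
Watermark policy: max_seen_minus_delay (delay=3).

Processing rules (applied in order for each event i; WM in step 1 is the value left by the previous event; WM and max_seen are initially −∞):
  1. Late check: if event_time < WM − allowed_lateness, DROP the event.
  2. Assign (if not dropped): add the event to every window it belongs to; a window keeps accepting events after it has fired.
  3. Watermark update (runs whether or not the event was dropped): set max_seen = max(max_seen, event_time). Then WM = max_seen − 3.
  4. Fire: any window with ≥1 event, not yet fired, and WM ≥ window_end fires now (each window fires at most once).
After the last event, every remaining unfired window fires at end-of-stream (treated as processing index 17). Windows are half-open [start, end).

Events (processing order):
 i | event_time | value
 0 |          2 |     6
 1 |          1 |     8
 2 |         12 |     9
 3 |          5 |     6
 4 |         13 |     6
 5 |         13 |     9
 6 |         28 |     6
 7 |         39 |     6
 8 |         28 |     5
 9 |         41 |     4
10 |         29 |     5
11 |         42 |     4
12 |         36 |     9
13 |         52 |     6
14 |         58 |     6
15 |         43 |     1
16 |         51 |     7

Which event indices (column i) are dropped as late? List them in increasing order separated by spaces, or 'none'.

i=0 t=2 v=6: → [0,10); WM=-1
i=1 t=1 v=8: → [0,10); WM=-1
i=2 t=12 v=9: → [12,22),[9,19),[6,16),[3,13); WM=9
i=3 t=5 v=6: DROP (t<9-1); WM=9
i=4 t=13 v=6: → [12,22),[9,19),[6,16); WM=10; [0,10) fires=14
i=5 t=13 v=9: → [12,22),[9,19),[6,16); WM=10
i=6 t=28 v=6: → [27,37),[24,34),[21,31); WM=25; [3,13) fires=9 [6,16) fires=24 [9,19) fires=24 [12,22) fires=24
i=7 t=39 v=6: → [39,49),[36,46),[33,43),[30,40); WM=36; [21,31) fires=6 [24,34) fires=6
i=8 t=28 v=5: DROP (t<36-1); WM=36
i=9 t=41 v=4: → [39,49),[36,46),[33,43); WM=38; [27,37) fires=6
i=10 t=29 v=5: DROP (t<38-1); WM=38
i=11 t=42 v=4: → [42,52),[39,49),[36,46),[33,43); WM=39
i=12 t=36 v=9: DROP (t<39-1); WM=39
i=13 t=52 v=6: → [51,61),[48,58),[45,55); WM=49; [30,40) fires=6 [33,43) fires=14 [36,46) fires=14 [39,49) fires=14
i=14 t=58 v=6: → [57,67),[54,64),[51,61); WM=55; [42,52) fires=4 [45,55) fires=6
i=15 t=43 v=1: DROP (t<55-1); WM=55
i=16 t=51 v=7: DROP (t<55-1); WM=55

3 8 10 12 15 16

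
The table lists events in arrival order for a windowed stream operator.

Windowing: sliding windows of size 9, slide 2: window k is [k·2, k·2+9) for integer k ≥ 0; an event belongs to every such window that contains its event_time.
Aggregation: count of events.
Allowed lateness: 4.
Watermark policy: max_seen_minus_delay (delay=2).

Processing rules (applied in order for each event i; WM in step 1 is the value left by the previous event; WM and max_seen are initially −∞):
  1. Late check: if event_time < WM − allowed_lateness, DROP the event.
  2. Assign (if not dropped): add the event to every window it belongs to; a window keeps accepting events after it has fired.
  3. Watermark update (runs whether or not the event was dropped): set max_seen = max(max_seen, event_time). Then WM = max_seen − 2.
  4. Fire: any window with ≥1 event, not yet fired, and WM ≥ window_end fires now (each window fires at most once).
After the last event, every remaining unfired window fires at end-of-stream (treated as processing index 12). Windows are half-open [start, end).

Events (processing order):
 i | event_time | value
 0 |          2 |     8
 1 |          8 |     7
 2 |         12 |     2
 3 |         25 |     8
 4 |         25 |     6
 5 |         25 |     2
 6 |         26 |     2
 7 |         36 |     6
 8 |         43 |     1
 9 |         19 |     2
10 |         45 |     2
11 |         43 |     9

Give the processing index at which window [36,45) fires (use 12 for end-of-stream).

12

i=0 t=2 v=8: → [2,11),[0,9); WM=0
i=1 t=8 v=7: → [8,17),[6,15),[4,13),[2,11),[0,9); WM=6
i=2 t=12 v=2: → [12,21),[10,19),[8,17),[6,15),[4,13); WM=10; [0,9) fires=2
i=3 t=25 v=8: → [24,33),[22,31),[20,29),[18,27); WM=23; [2,11) fires=2 [4,13) fires=2 [6,15) fires=2 [8,17) fires=2 [10,19) fires=1 [12,21) fires=1
i=4 t=25 v=6: → [24,33),[22,31),[20,29),[18,27); WM=23
i=5 t=25 v=2: → [24,33),[22,31),[20,29),[18,27); WM=23
i=6 t=26 v=2: → [26,35),[24,33),[22,31),[20,29),[18,27); WM=24
i=7 t=36 v=6: → [36,45),[34,43),[32,41),[30,39),[28,37); WM=34; [18,27) fires=4 [20,29) fires=4 [22,31) fires=4 [24,33) fires=4
i=8 t=43 v=1: → [42,51),[40,49),[38,47),[36,45); WM=41; [26,35) fires=1 [28,37) fires=1 [30,39) fires=1 [32,41) fires=1
i=9 t=19 v=2: DROP (t<41-4); WM=41
i=10 t=45 v=2: → [44,53),[42,51),[40,49),[38,47); WM=43; [34,43) fires=1
i=11 t=43 v=9: → [42,51),[40,49),[38,47),[36,45); WM=43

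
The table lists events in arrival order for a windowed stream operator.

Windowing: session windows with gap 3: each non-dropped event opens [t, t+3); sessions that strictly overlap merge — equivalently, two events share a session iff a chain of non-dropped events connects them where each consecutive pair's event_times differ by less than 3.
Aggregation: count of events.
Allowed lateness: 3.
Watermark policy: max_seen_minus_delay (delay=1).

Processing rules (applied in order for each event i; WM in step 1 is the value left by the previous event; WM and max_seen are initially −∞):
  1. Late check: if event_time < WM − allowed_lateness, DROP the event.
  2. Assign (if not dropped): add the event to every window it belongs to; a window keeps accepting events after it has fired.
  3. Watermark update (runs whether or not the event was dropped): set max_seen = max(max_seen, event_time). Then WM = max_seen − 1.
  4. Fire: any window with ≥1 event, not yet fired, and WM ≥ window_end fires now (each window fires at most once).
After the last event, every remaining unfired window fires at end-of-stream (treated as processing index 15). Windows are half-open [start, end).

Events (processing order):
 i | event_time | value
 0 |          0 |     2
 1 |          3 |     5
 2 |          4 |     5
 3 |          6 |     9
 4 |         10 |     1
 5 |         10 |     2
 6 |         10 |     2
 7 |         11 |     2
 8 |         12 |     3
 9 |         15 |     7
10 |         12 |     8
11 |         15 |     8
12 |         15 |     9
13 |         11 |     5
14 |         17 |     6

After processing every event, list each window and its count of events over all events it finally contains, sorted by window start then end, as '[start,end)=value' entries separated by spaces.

[0,3)=1 [3,9)=3 [10,15)=7 [15,20)=4

i=0 t=0 v=2: → [0,3); WM=-1
i=1 t=3 v=5: → [3,6); WM=2
i=2 t=4 v=5: → [3,7); WM=3
i=3 t=6 v=9: → [3,9); WM=5
i=4 t=10 v=1: → [10,13); WM=9
i=5 t=10 v=2: → [10,13); WM=9
i=6 t=10 v=2: → [10,13); WM=9
i=7 t=11 v=2: → [10,14); WM=10
i=8 t=12 v=3: → [10,15); WM=11
i=9 t=15 v=7: → [15,18); WM=14
i=10 t=12 v=8: → [10,15); WM=14
i=11 t=15 v=8: → [15,18); WM=14
i=12 t=15 v=9: → [15,18); WM=14
i=13 t=11 v=5: → [10,15); WM=14
i=14 t=17 v=6: → [15,20); WM=16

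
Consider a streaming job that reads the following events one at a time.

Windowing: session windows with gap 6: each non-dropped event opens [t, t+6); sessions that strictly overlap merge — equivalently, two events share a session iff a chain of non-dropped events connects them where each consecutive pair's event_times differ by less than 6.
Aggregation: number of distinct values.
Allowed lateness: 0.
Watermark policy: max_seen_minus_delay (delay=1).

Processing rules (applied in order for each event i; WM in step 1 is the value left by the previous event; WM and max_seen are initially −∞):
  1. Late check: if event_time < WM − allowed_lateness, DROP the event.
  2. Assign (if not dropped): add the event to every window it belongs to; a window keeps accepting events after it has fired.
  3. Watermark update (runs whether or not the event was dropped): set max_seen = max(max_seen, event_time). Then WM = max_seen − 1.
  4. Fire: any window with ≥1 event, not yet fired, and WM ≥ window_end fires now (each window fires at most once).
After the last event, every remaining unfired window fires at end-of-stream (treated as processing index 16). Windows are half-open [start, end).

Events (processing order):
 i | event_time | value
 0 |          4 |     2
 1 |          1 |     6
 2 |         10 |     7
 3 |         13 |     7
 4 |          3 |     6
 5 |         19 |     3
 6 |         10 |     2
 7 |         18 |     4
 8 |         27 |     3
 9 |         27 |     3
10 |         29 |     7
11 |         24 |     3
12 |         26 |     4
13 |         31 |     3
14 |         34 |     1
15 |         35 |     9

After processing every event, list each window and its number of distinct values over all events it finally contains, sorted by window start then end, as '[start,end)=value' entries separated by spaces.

i=0 t=4 v=2: → [4,10); WM=3
i=1 t=1 v=6: DROP (t<3-0); WM=3
i=2 t=10 v=7: → [10,16); WM=9
i=3 t=13 v=7: → [10,19); WM=12
i=4 t=3 v=6: DROP (t<12-0); WM=12
i=5 t=19 v=3: → [19,25); WM=18
i=6 t=10 v=2: DROP (t<18-0); WM=18
i=7 t=18 v=4: → [10,25); WM=18
i=8 t=27 v=3: → [27,33); WM=26
i=9 t=27 v=3: → [27,33); WM=26
i=10 t=29 v=7: → [27,35); WM=28
i=11 t=24 v=3: DROP (t<28-0); WM=28
i=12 t=26 v=4: DROP (t<28-0); WM=28
i=13 t=31 v=3: → [27,37); WM=30
i=14 t=34 v=1: → [27,40); WM=33
i=15 t=35 v=9: → [27,41); WM=34

[4,10)=1 [10,25)=3 [27,41)=4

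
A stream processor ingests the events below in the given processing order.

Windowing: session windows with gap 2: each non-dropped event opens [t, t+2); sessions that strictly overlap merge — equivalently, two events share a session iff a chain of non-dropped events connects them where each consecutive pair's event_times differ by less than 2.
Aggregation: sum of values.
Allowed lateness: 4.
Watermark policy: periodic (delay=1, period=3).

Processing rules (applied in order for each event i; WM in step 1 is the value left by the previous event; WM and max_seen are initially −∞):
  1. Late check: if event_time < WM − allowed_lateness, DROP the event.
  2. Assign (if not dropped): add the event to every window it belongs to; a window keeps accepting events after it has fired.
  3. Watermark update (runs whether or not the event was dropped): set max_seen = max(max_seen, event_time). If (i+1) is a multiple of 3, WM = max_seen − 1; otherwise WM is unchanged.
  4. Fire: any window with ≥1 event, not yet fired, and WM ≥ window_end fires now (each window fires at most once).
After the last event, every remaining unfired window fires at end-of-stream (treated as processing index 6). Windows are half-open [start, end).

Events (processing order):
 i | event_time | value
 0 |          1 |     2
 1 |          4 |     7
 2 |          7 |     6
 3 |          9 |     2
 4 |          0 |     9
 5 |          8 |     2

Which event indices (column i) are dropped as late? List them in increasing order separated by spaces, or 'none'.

4

i=0 t=1 v=2: → [1,3); WM=−∞
i=1 t=4 v=7: → [4,6); WM=−∞
i=2 t=7 v=6: → [7,9); WM=6
i=3 t=9 v=2: → [9,11); WM=6
i=4 t=0 v=9: DROP (t<6-4); WM=6
i=5 t=8 v=2: → [7,11); WM=8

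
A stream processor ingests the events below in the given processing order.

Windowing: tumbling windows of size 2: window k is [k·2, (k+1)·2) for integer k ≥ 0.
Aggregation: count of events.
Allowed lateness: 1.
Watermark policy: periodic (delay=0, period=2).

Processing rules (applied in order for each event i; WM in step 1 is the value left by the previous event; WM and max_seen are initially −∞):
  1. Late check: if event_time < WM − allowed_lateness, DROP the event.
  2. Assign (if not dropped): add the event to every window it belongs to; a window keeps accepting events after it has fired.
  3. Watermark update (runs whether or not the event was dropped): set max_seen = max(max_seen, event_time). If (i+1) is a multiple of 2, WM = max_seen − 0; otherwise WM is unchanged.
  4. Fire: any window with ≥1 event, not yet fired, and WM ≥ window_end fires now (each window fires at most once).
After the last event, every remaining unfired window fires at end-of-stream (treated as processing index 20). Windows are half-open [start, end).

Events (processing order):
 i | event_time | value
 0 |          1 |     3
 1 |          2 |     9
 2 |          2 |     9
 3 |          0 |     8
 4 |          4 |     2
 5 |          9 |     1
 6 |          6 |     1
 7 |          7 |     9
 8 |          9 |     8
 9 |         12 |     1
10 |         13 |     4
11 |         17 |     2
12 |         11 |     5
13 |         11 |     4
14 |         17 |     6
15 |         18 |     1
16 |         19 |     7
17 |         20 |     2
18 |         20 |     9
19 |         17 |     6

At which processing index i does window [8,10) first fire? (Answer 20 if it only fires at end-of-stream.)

i=0 t=1 v=3: → [0,2); WM=−∞
i=1 t=2 v=9: → [2,4); WM=2; [0,2) fires=1
i=2 t=2 v=9: → [2,4); WM=2
i=3 t=0 v=8: DROP (t<2-1); WM=2
i=4 t=4 v=2: → [4,6); WM=2
i=5 t=9 v=1: → [8,10); WM=9; [2,4) fires=2 [4,6) fires=1
i=6 t=6 v=1: DROP (t<9-1); WM=9
i=7 t=7 v=9: DROP (t<9-1); WM=9
i=8 t=9 v=8: → [8,10); WM=9
i=9 t=12 v=1: → [12,14); WM=12; [8,10) fires=2
i=10 t=13 v=4: → [12,14); WM=12
i=11 t=17 v=2: → [16,18); WM=17; [12,14) fires=2
i=12 t=11 v=5: DROP (t<17-1); WM=17
i=13 t=11 v=4: DROP (t<17-1); WM=17
i=14 t=17 v=6: → [16,18); WM=17
i=15 t=18 v=1: → [18,20); WM=18; [16,18) fires=2
i=16 t=19 v=7: → [18,20); WM=18
i=17 t=20 v=2: → [20,22); WM=20; [18,20) fires=2
i=18 t=20 v=9: → [20,22); WM=20
i=19 t=17 v=6: DROP (t<20-1); WM=20

9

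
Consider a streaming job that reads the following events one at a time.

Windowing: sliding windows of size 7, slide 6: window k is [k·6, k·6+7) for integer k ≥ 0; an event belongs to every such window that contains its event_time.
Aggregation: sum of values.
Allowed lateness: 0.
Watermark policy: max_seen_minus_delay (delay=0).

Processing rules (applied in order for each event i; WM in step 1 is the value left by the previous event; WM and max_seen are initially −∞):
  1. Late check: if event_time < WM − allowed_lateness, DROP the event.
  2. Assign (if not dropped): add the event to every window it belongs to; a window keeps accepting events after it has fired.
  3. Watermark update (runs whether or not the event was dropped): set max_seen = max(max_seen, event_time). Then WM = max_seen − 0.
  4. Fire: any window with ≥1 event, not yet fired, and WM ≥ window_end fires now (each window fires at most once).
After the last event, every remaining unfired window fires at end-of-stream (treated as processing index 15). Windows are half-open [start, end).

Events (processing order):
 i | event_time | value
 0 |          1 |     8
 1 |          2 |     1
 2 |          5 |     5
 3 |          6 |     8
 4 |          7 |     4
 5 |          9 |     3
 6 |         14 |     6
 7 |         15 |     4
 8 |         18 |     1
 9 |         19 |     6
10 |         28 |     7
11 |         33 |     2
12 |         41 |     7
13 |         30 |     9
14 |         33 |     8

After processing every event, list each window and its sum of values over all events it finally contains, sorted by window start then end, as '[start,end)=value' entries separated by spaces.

i=0 t=1 v=8: → [0,7); WM=1
i=1 t=2 v=1: → [0,7); WM=2
i=2 t=5 v=5: → [0,7); WM=5
i=3 t=6 v=8: → [6,13),[0,7); WM=6
i=4 t=7 v=4: → [6,13); WM=7; [0,7) fires=22
i=5 t=9 v=3: → [6,13); WM=9
i=6 t=14 v=6: → [12,19); WM=14; [6,13) fires=15
i=7 t=15 v=4: → [12,19); WM=15
i=8 t=18 v=1: → [18,25),[12,19); WM=18
i=9 t=19 v=6: → [18,25); WM=19; [12,19) fires=11
i=10 t=28 v=7: → [24,31); WM=28; [18,25) fires=7
i=11 t=33 v=2: → [30,37); WM=33; [24,31) fires=7
i=12 t=41 v=7: → [36,43); WM=41; [30,37) fires=2
i=13 t=30 v=9: DROP (t<41-0); WM=41
i=14 t=33 v=8: DROP (t<41-0); WM=41

[0,7)=22 [6,13)=15 [12,19)=11 [18,25)=7 [24,31)=7 [30,37)=2 [36,43)=7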